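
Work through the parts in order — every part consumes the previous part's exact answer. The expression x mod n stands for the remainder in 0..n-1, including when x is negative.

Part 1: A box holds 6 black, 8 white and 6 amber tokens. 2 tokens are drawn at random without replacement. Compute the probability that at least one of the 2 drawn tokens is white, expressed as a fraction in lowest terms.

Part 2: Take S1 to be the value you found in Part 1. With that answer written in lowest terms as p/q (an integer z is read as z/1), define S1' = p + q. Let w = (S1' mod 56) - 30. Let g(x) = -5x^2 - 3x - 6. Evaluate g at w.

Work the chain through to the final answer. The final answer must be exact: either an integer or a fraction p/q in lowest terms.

Part 1: total draws C(20,2) = 190; complement C(12,2) = 66; favorable 190 - 66 = 124; P = 62/95; answer 62/95
Part 2: S1 = 62/95; threaded value p + q = 157; w = 15; -5*(15)^2 - 3*(15)^1 - 6 = (-1125) + (-45) + (-6) = -1176; answer -1176

-1176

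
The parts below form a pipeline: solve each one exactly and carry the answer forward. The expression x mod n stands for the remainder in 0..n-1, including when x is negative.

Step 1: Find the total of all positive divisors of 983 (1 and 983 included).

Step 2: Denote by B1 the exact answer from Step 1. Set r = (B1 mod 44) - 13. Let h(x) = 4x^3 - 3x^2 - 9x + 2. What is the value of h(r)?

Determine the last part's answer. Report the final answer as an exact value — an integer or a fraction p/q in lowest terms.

Step 1: 983 is prime, so its only divisors are 1 and 983; sigma = 1 + 983 = 984; answer 984
Step 2: B1 = 984; r = 3; 4*(3)^3 - 3*(3)^2 - 9*(3)^1 + 2 = (108) + (-27) + (-27) + (2) = 56; answer 56

56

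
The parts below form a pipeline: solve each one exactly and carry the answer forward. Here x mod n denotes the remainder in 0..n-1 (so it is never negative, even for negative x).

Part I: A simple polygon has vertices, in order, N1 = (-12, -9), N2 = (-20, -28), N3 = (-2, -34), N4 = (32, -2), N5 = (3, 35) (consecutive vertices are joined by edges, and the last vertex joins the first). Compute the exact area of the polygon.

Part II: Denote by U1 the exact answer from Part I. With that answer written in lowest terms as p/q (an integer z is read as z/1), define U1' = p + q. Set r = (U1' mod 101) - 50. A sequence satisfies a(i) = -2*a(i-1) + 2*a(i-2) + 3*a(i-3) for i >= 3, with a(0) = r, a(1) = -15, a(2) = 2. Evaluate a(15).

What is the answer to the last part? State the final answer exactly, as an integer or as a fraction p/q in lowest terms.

Part I: cross terms: (-12*-28 - -20*-9)=156, (-20*-34 - -2*-28)=624, (-2*-2 - 32*-34)=1092, (32*35 - 3*-2)=1126, (3*-9 - -12*35)=393; twice the area = |3391| = 3391; area = 3391/2; answer 3391/2
Part II: U1 = 3391/2; threaded value p + q = 3393; r = 10; a(3) = -2*(2) + 2*(-15) + 3*(10) = -4; iterating: a(3)=-4, a(4)=-33, a(5)=64, a(6)=-206, a(7)=441, a(8)=-1102, a(9)=2468, a(10)=-5817, a(11)=13264, a(12)=-30758, a(13)=70593, a(14)=-162910, a(15)=374732; answer 374732

374732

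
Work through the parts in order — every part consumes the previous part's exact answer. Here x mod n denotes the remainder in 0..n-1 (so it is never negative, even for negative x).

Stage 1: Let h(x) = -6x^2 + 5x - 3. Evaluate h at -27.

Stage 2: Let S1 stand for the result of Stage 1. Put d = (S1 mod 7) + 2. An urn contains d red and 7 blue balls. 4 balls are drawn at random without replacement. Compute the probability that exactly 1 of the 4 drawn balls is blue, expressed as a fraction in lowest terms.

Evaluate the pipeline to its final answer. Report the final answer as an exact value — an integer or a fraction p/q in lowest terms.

14/99

Stage 1: -6*(-27)^2 + 5*(-27)^1 - 3 = (-4374) + (-135) + (-3) = -4512; answer -4512
Stage 2: S1 = -4512; d = 5; total draws C(12,4) = 495; favorable C(7,1)*C(5,3) = 70; P = 14/99; answer 14/99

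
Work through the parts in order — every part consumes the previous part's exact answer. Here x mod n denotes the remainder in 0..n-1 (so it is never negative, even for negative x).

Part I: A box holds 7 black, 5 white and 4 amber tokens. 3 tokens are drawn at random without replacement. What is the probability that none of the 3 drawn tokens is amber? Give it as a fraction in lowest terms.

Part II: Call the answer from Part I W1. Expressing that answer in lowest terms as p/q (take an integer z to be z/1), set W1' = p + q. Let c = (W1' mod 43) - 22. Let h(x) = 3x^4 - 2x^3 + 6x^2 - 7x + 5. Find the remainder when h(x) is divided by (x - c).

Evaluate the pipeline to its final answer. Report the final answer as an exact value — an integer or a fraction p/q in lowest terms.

Part I: total draws C(16,3) = 560; favorable C(12,3) = 220; P = 11/28; answer 11/28
Part II: W1 = 11/28; threaded value p + q = 39; c = 17; remainder = value at the root: 3*(17)^4 - 2*(17)^3 + 6*(17)^2 - 7*(17)^1 + 5 = (250563) + (-9826) + (1734) + (-119) + (5) = 242357; answer 242357

242357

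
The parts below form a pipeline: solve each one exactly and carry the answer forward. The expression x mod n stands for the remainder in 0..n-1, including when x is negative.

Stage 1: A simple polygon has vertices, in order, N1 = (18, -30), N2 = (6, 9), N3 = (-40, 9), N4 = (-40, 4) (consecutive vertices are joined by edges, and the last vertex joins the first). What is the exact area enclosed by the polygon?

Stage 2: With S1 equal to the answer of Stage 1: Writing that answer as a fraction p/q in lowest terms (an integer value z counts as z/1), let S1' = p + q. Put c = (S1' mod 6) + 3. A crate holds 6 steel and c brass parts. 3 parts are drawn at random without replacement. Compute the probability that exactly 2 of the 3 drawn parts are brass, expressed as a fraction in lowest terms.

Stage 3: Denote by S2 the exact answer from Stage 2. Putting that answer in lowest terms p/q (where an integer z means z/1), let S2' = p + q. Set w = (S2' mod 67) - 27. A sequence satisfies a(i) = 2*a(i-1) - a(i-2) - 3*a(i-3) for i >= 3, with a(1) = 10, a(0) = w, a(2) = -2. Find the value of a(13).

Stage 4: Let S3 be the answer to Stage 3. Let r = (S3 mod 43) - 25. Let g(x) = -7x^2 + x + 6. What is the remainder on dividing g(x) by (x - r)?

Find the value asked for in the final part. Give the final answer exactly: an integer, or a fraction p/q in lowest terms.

-110

Stage 1: cross terms: (18*9 - 6*-30)=342, (6*9 - -40*9)=414, (-40*4 - -40*9)=200, (-40*-30 - 18*4)=1128; twice the area = |2084| = 2084; area = 1042; answer 1042
Stage 2: S1 = 1042; threaded value p + q = 1043; c = 8; total draws C(14,3) = 364; favorable C(8,2)*C(6,1) = 168; P = 6/13; answer 6/13
Stage 3: S2 = 6/13; threaded value p + q = 19; w = -8; a(3) = 2*(-2) - 1*(10) - 3*(-8) = 10; iterating: a(3)=10, a(4)=-8, a(5)=-20, a(6)=-62, a(7)=-80, a(8)=-38, a(9)=190, a(10)=658, a(11)=1240, a(12)=1252, a(13)=-710; answer -710
Stage 4: S3 = -710; r = -4; remainder = value at the root: -7*(-4)^2 + 1*(-4)^1 + 6 = (-112) + (-4) + (6) = -110; answer -110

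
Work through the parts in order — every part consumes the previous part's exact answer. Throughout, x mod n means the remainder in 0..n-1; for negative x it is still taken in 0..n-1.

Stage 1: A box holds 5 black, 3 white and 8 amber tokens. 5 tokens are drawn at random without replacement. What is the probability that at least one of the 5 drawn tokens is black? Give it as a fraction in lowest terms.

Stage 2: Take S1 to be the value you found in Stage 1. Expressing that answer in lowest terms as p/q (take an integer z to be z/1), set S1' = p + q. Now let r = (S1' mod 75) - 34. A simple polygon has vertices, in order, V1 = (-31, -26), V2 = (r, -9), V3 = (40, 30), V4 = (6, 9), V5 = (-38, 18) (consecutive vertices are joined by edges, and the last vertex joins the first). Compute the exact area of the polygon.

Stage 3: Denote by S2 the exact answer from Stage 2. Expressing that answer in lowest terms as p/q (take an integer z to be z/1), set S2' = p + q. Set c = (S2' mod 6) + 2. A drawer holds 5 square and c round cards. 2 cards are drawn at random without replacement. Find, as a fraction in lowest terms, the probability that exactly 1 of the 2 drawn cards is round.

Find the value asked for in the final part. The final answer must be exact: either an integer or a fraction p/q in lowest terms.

Stage 1: total draws C(16,5) = 4368; complement C(11,5) = 462; favorable 4368 - 462 = 3906; P = 93/104; answer 93/104
Stage 2: S1 = 93/104; threaded value p + q = 197; r = 13; cross terms: (-31*-9 - 13*-26)=617, (13*30 - 40*-9)=750, (40*9 - 6*30)=180, (6*18 - -38*9)=450, (-38*-26 - -31*18)=1546; twice the area = |3543| = 3543; area = 3543/2; answer 3543/2
Stage 3: S2 = 3543/2; threaded value p + q = 3545; c = 7; total draws C(12,2) = 66; favorable C(7,1)*C(5,1) = 35; P = 35/66; answer 35/66

35/66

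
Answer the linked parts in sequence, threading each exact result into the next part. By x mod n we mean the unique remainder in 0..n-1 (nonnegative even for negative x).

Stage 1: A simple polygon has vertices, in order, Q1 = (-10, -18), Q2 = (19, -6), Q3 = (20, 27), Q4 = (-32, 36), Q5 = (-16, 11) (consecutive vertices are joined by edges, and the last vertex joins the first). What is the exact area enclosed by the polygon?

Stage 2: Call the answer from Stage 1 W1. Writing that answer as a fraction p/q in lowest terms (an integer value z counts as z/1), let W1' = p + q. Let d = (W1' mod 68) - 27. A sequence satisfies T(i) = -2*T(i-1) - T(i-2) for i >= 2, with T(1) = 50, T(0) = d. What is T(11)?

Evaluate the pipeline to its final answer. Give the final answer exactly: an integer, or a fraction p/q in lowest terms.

750

Stage 1: cross terms: (-10*-6 - 19*-18)=402, (19*27 - 20*-6)=633, (20*36 - -32*27)=1584, (-32*11 - -16*36)=224, (-16*-18 - -10*11)=398; twice the area = |3241| = 3241; area = 3241/2; answer 3241/2
Stage 2: W1 = 3241/2; threaded value p + q = 3243; d = 20; T(2) = -2*(50) - 1*(20) = -120; iterating: T(2)=-120, T(3)=190, T(4)=-260, T(5)=330, T(6)=-400, T(7)=470, T(8)=-540, T(9)=610, T(10)=-680, T(11)=750; answer 750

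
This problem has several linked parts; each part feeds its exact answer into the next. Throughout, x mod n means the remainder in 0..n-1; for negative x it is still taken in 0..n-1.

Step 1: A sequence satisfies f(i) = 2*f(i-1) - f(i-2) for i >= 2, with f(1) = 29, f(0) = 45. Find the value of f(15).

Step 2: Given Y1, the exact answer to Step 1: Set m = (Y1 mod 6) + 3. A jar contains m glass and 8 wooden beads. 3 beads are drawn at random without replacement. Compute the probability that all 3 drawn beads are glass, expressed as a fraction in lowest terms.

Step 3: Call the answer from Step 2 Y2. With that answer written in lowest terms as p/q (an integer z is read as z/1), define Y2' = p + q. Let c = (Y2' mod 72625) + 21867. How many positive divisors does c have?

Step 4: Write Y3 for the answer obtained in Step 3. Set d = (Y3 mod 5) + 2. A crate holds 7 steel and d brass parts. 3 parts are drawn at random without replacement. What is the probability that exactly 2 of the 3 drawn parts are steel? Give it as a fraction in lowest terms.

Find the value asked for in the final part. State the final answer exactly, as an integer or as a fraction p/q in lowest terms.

63/143

Step 1: f(2) = 2*(29) - 1*(45) = 13; iterating: f(2)=13, f(3)=-3, f(4)=-19, f(5)=-35, f(6)=-51, f(7)=-67, f(8)=-83, f(9)=-99, f(10)=-115, f(11)=-131, f(12)=-147, f(13)=-163, f(14)=-179, f(15)=-195; answer -195
Step 2: Y1 = -195; m = 6; total draws C(14,3) = 364; favorable C(6,3) = 20; P = 5/91; answer 5/91
Step 3: Y2 = 5/91; threaded value p + q = 96; c = 21963; 21963 = 3 * 7321; number of divisors = (1+1) * (1+1) = 4; answer 4
Step 4: Y3 = 4; d = 6; total draws C(13,3) = 286; favorable C(7,2)*C(6,1) = 126; P = 63/143; answer 63/143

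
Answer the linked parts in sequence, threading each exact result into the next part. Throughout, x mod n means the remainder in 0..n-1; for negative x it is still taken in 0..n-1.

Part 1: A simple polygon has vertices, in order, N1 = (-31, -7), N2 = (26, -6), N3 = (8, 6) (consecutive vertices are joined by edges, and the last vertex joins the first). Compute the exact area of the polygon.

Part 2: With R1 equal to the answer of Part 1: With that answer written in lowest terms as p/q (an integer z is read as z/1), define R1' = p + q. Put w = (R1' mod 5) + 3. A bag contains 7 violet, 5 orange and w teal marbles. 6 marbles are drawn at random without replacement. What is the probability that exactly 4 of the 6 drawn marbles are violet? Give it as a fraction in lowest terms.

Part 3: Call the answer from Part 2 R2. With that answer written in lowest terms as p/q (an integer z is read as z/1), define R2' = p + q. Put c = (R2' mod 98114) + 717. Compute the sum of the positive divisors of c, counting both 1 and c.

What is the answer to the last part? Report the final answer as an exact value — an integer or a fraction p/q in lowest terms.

4896

Part 1: cross terms: (-31*-6 - 26*-7)=368, (26*6 - 8*-6)=204, (8*-7 - -31*6)=130; twice the area = |702| = 702; area = 351; answer 351
Part 2: R1 = 351; threaded value p + q = 352; w = 5; total draws C(17,6) = 12376; favorable C(7,4)*C(10,2) = 1575; P = 225/1768; answer 225/1768
Part 3: R2 = 225/1768; threaded value p + q = 1993; c = 2710; 2710 = 2 * 5 * 271; sigma = (1 + 2) * (1 + 5) * (1 + 271) = 3 * 6 * 272 = 4896; answer 4896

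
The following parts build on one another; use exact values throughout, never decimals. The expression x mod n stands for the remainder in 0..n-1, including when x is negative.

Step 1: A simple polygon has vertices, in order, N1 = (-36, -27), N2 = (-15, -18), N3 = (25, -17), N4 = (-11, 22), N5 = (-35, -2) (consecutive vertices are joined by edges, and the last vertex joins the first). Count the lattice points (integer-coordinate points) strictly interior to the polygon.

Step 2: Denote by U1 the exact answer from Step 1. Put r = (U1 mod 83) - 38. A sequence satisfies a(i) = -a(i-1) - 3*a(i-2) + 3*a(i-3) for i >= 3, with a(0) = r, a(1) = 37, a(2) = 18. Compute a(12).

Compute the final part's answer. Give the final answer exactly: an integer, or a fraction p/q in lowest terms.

-41826

Step 1: cross terms: (-36*-18 - -15*-27)=243, (-15*-17 - 25*-18)=705, (25*22 - -11*-17)=363, (-11*-2 - -35*22)=792, (-35*-27 - -36*-2)=873; twice the area = |2976| = 2976; area = 1488; boundary points = 3 + 1 + 3 + 24 + 1 = 32; strictly interior points = area - boundary/2 + 1 = 1473; answer 1473
Step 2: U1 = 1473; r = 24; a(3) = -1*(18) - 3*(37) + 3*(24) = -57; iterating: a(3)=-57, a(4)=114, a(5)=111, a(6)=-624, a(7)=633, a(8)=1572, a(9)=-5343, a(10)=2526, a(11)=18219, a(12)=-41826; answer -41826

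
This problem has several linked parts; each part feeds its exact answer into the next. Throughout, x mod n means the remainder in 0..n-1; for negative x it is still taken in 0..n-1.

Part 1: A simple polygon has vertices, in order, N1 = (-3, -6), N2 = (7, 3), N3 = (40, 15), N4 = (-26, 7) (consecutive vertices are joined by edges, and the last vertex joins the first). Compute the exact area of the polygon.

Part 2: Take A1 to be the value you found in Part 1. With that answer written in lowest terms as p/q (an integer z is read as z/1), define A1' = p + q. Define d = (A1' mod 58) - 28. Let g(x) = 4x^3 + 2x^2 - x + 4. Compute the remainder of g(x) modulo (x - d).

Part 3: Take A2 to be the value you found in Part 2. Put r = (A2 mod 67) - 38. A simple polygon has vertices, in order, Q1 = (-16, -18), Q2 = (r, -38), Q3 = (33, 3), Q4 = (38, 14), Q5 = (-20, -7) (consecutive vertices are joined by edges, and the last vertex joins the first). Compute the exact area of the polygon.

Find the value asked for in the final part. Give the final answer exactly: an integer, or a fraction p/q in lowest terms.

2409/2

Part 1: cross terms: (-3*3 - 7*-6)=33, (7*15 - 40*3)=-15, (40*7 - -26*15)=670, (-26*-6 - -3*7)=177; twice the area = |865| = 865; area = 865/2; answer 865/2
Part 2: A1 = 865/2; threaded value p + q = 867; d = 27; remainder = value at the root: 4*(27)^3 + 2*(27)^2 - 1*(27)^1 + 4 = (78732) + (1458) + (-27) + (4) = 80167; answer 80167
Part 3: A2 = 80167; r = -3; cross terms: (-16*-38 - -3*-18)=554, (-3*3 - 33*-38)=1245, (33*14 - 38*3)=348, (38*-7 - -20*14)=14, (-20*-18 - -16*-7)=248; twice the area = |2409| = 2409; area = 2409/2; answer 2409/2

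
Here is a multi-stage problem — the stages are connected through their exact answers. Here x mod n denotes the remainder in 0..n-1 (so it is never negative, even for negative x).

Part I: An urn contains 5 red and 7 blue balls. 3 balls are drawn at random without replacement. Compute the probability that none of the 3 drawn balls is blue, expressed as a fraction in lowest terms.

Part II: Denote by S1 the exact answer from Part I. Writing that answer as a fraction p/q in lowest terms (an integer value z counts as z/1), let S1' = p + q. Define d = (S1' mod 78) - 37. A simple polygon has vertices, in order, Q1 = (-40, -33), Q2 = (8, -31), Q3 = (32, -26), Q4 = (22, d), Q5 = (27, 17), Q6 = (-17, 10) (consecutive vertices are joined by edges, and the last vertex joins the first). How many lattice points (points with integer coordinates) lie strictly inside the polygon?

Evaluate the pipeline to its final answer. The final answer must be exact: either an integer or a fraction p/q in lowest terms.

2339

Part I: total draws C(12,3) = 220; favorable C(5,3) = 10; P = 1/22; answer 1/22
Part II: S1 = 1/22; threaded value p + q = 23; d = -14; cross terms: (-40*-31 - 8*-33)=1504, (8*-26 - 32*-31)=784, (32*-14 - 22*-26)=124, (22*17 - 27*-14)=752, (27*10 - -17*17)=559, (-17*-33 - -40*10)=961; twice the area = |4684| = 4684; area = 2342; boundary points = 2 + 1 + 2 + 1 + 1 + 1 = 8; strictly interior points = area - boundary/2 + 1 = 2339; answer 2339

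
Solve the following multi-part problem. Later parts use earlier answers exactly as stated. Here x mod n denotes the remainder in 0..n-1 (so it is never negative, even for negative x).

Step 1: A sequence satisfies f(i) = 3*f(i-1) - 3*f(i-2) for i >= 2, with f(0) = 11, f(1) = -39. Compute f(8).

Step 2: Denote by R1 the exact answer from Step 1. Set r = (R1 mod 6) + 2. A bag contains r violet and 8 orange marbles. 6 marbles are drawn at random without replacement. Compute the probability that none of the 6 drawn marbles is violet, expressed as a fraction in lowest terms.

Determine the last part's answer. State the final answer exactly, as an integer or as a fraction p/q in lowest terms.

2/15

Step 1: f(2) = 3*(-39) - 3*(11) = -150; iterating: f(2)=-150, f(3)=-333, f(4)=-549, f(5)=-648, f(6)=-297, f(7)=1053, f(8)=4050; answer 4050
Step 2: R1 = 4050; r = 2; total draws C(10,6) = 210; favorable C(8,6) = 28; P = 2/15; answer 2/15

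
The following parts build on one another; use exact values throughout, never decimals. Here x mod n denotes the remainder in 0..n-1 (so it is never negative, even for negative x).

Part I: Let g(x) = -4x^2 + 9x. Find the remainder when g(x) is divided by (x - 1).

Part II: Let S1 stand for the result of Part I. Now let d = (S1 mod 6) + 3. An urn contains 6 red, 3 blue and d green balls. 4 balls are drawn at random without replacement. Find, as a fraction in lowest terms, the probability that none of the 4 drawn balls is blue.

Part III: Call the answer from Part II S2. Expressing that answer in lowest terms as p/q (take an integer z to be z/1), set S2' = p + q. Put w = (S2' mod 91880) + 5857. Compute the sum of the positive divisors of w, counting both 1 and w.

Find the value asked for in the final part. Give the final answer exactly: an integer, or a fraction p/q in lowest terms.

Part I: remainder = value at the root: -4*(1)^2 + 9*(1)^1 = (-4) + (9) = 5; answer 5
Part II: S1 = 5; d = 8; total draws C(17,4) = 2380; favorable C(14,4) = 1001; P = 143/340; answer 143/340
Part III: S2 = 143/340; threaded value p + q = 483; w = 6340; 6340 = 2^2 * 5 * 317; sigma = (1 + 2 + 4) * (1 + 5) * (1 + 317) = 7 * 6 * 318 = 13356; answer 13356

13356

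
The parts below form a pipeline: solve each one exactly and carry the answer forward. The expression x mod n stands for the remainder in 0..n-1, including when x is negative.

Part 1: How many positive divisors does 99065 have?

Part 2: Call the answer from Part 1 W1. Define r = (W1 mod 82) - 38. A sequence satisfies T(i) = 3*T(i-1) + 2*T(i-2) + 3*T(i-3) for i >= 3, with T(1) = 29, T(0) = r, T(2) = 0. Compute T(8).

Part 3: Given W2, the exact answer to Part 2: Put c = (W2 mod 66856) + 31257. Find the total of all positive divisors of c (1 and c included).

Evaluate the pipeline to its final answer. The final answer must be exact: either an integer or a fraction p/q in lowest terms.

Part 1: 99065 = 5 * 19813; number of divisors = (1+1) * (1+1) = 4; answer 4
Part 2: W1 = 4; r = -34; T(3) = 3*(0) + 2*(29) + 3*(-34) = -44; iterating: T(3)=-44, T(4)=-45, T(5)=-223, T(6)=-891, T(7)=-3254, T(8)=-12213; answer -12213
Part 3: W2 = -12213; c = 85900; 85900 = 2^2 * 5^2 * 859; sigma = (1 + 2 + 4) * (1 + 5 + 25) * (1 + 859) = 7 * 31 * 860 = 186620; answer 186620

186620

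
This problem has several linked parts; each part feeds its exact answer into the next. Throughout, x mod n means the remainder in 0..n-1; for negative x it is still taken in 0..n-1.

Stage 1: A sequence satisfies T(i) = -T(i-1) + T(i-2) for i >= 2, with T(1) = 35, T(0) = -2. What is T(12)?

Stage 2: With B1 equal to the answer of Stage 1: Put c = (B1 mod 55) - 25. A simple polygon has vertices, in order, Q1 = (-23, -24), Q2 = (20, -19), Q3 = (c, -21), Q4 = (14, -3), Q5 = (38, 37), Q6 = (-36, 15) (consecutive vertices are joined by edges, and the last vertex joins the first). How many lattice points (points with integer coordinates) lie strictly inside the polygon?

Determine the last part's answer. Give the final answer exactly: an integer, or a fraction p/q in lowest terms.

Stage 1: T(2) = -1*(35) + 1*(-2) = -37; iterating: T(2)=-37, T(3)=72, T(4)=-109, T(5)=181, T(6)=-290, T(7)=471, T(8)=-761, T(9)=1232, T(10)=-1993, T(11)=3225, T(12)=-5218; answer -5218
Stage 2: B1 = -5218; c = -18; cross terms: (-23*-19 - 20*-24)=917, (20*-21 - -18*-19)=-762, (-18*-3 - 14*-21)=348, (14*37 - 38*-3)=632, (38*15 - -36*37)=1902, (-36*-24 - -23*15)=1209; twice the area = |4246| = 4246; area = 2123; boundary points = 1 + 2 + 2 + 8 + 2 + 13 = 28; strictly interior points = area - boundary/2 + 1 = 2110; answer 2110

2110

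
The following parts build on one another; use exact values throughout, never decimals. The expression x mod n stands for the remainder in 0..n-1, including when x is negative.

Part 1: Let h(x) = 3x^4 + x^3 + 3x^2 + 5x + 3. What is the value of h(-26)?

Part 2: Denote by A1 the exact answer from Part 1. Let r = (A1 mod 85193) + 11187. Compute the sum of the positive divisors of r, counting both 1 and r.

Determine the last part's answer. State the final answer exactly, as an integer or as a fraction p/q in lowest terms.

141696

Part 1: 3*(-26)^4 + 1*(-26)^3 + 3*(-26)^2 + 5*(-26)^1 + 3 = (1370928) + (-17576) + (2028) + (-130) + (3) = 1355253; answer 1355253
Part 2: A1 = 1355253; r = 88545; 88545 = 3 * 5 * 5903; sigma = (1 + 3) * (1 + 5) * (1 + 5903) = 4 * 6 * 5904 = 141696; answer 141696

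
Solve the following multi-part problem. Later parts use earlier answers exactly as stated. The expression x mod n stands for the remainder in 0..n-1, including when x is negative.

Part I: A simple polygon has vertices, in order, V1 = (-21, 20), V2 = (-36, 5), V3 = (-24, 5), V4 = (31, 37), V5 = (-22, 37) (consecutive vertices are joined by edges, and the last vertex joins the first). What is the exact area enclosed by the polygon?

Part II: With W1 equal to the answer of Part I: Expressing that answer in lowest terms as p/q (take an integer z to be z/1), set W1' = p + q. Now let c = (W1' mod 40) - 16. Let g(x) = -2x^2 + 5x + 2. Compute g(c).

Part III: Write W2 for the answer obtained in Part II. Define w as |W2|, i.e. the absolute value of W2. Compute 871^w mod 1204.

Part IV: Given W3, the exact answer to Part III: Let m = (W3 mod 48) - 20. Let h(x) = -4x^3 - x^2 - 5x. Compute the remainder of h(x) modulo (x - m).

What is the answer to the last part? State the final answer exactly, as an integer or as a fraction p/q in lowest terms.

Part I: cross terms: (-21*5 - -36*20)=615, (-36*5 - -24*5)=-60, (-24*37 - 31*5)=-1043, (31*37 - -22*37)=1961, (-22*20 - -21*37)=337; twice the area = |1810| = 1810; area = 905; answer 905
Part II: W1 = 905; threaded value p + q = 906; c = 10; -2*(10)^2 + 5*(10)^1 + 2 = (-200) + (50) + (2) = -148; answer -148
Part III: W2 = -148; w = 148; squarings mod 1204: 871^1=871, 871^2=121, 871^4=193, 871^8=1129, 871^16=809, 871^32=709, 871^64=613, 871^128=121; 871^148 = 871^4 * 871^16 * 871^128 = 613 (mod 1204); answer 613
Part IV: W3 = 613; m = 17; remainder = value at the root: -4*(17)^3 - 1*(17)^2 - 5*(17)^1 = (-19652) + (-289) + (-85) = -20026; answer -20026

-20026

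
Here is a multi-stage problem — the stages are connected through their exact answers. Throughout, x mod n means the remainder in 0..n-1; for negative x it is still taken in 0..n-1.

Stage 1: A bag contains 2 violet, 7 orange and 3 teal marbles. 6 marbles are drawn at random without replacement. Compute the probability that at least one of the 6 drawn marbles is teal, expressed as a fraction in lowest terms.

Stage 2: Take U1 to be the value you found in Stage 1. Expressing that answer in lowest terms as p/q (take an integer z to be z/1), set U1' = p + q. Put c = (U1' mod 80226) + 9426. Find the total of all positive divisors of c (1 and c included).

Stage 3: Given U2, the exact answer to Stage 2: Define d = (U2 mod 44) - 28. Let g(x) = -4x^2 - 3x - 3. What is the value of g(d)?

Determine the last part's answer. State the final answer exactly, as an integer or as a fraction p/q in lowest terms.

-79

Stage 1: total draws C(12,6) = 924; complement C(9,6) = 84; favorable 924 - 84 = 840; P = 10/11; answer 10/11
Stage 2: U1 = 10/11; threaded value p + q = 21; c = 9447; 9447 = 3 * 47 * 67; sigma = (1 + 3) * (1 + 47) * (1 + 67) = 4 * 48 * 68 = 13056; answer 13056
Stage 3: U2 = 13056; d = 4; -4*(4)^2 - 3*(4)^1 - 3 = (-64) + (-12) + (-3) = -79; answer -79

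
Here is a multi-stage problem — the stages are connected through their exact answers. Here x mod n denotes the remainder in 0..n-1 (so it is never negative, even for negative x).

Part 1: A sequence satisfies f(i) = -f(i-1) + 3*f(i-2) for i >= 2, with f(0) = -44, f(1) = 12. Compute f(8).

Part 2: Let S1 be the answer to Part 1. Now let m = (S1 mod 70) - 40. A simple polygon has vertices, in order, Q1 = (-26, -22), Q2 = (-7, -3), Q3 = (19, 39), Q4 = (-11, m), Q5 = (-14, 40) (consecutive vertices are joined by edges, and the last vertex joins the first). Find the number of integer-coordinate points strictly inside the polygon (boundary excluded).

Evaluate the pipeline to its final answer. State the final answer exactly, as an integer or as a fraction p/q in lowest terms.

873

Part 1: f(2) = -1*(12) + 3*(-44) = -144; iterating: f(2)=-144, f(3)=180, f(4)=-612, f(5)=1152, f(6)=-2988, f(7)=6444, f(8)=-15408; answer -15408
Part 2: S1 = -15408; m = 22; cross terms: (-26*-3 - -7*-22)=-76, (-7*39 - 19*-3)=-216, (19*22 - -11*39)=847, (-11*40 - -14*22)=-132, (-14*-22 - -26*40)=1348; twice the area = |1771| = 1771; area = 1771/2; boundary points = 19 + 2 + 1 + 3 + 2 = 27; strictly interior points = area - boundary/2 + 1 = 873; answer 873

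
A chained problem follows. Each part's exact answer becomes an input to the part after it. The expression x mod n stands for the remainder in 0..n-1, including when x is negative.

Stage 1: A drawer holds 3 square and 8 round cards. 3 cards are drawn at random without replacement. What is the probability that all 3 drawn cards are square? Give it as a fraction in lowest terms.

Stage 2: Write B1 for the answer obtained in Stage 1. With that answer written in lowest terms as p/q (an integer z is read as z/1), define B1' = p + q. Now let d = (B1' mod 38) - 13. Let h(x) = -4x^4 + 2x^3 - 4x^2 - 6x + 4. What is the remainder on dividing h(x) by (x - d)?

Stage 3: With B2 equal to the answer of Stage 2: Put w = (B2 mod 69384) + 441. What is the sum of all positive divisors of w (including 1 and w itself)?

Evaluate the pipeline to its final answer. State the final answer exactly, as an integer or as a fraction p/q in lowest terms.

Stage 1: total draws C(11,3) = 165; favorable C(3,3) = 1; P = 1/165; answer 1/165
Stage 2: B1 = 1/165; threaded value p + q = 166; d = 1; remainder = value at the root: -4*(1)^4 + 2*(1)^3 - 4*(1)^2 - 6*(1)^1 + 4 = (-4) + (2) + (-4) + (-6) + (4) = -8; answer -8
Stage 3: B2 = -8; w = 69817; 69817 = 11^2 * 577; sigma = (1 + 11 + 121) * (1 + 577) = 133 * 578 = 76874; answer 76874

76874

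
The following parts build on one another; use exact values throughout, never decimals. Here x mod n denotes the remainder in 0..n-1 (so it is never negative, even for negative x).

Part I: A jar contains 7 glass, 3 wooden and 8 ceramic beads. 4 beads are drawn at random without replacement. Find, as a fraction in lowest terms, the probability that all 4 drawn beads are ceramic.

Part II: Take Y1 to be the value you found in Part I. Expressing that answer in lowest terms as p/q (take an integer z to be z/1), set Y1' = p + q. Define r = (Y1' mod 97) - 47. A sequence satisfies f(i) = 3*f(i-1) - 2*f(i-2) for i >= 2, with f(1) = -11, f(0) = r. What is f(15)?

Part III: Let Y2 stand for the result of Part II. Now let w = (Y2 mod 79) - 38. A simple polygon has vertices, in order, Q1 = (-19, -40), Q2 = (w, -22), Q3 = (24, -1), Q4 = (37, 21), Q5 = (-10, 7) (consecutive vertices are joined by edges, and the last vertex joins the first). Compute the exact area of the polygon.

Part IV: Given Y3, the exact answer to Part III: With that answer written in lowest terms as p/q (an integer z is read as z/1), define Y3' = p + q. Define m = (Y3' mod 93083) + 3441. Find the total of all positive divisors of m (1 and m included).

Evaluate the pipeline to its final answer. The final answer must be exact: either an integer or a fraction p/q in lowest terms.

Part I: total draws C(18,4) = 3060; favorable C(8,4) = 70; P = 7/306; answer 7/306
Part II: Y1 = 7/306; threaded value p + q = 313; r = -25; f(2) = 3*(-11) - 2*(-25) = 17; iterating: f(2)=17, f(3)=73, f(4)=185, f(5)=409, f(6)=857, f(7)=1753, f(8)=3545, f(9)=7129, f(10)=14297, f(11)=28633, f(12)=57305, f(13)=114649, f(14)=229337, f(15)=458713; answer 458713
Part III: Y2 = 458713; w = 1; cross terms: (-19*-22 - 1*-40)=458, (1*-1 - 24*-22)=527, (24*21 - 37*-1)=541, (37*7 - -10*21)=469, (-10*-40 - -19*7)=533; twice the area = |2528| = 2528; area = 1264; answer 1264
Part IV: Y3 = 1264; threaded value p + q = 1265; m = 4706; 4706 = 2 * 13 * 181; sigma = (1 + 2) * (1 + 13) * (1 + 181) = 3 * 14 * 182 = 7644; answer 7644

7644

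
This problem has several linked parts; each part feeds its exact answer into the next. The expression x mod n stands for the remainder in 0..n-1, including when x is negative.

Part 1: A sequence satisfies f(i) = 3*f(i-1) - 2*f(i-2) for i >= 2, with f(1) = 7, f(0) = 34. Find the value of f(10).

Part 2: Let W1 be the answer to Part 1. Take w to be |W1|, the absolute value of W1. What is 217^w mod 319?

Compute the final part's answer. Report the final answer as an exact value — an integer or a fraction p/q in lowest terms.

244

Part 1: f(2) = 3*(7) - 2*(34) = -47; iterating: f(2)=-47, f(3)=-155, f(4)=-371, f(5)=-803, f(6)=-1667, f(7)=-3395, f(8)=-6851, f(9)=-13763, f(10)=-27587; answer -27587
Part 2: W1 = -27587; w = 27587; squarings mod 319: 217^1=217, 217^2=196, 217^4=136, 217^8=313, 217^16=36, 217^32=20, 217^64=81, 217^128=181, 217^256=223, 217^512=284, 217^1024=268, 217^2048=49, 217^4096=168, 217^8192=152, 217^16384=136; 217^27587 = 217^1 * 217^2 * 217^64 * 217^128 * 217^256 * 217^512 * 217^2048 * 217^8192 * 217^16384 = 244 (mod 319); answer 244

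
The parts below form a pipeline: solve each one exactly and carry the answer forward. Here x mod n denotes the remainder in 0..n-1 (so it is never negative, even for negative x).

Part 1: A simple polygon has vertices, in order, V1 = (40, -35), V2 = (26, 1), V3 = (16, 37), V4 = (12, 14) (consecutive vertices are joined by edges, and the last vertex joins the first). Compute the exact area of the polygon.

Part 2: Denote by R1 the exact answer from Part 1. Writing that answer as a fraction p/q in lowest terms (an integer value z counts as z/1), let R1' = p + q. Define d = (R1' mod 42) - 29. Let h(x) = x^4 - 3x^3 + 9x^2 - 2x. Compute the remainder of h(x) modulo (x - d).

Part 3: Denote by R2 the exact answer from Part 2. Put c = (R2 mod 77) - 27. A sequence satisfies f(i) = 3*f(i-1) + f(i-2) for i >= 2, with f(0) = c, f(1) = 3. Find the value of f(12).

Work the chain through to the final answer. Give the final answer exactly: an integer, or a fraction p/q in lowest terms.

-1993704

Part 1: cross terms: (40*1 - 26*-35)=950, (26*37 - 16*1)=946, (16*14 - 12*37)=-220, (12*-35 - 40*14)=-980; twice the area = |696| = 696; area = 348; answer 348
Part 2: R1 = 348; threaded value p + q = 349; d = -16; remainder = value at the root: 1*(-16)^4 - 3*(-16)^3 + 9*(-16)^2 - 2*(-16)^1 = (65536) + (12288) + (2304) + (32) = 80160; answer 80160
Part 3: R2 = 80160; c = -24; f(2) = 3*(3) + 1*(-24) = -15; iterating: f(2)=-15, f(3)=-42, f(4)=-141, f(5)=-465, f(6)=-1536, f(7)=-5073, f(8)=-16755, f(9)=-55338, f(10)=-182769, f(11)=-603645, f(12)=-1993704; answer -1993704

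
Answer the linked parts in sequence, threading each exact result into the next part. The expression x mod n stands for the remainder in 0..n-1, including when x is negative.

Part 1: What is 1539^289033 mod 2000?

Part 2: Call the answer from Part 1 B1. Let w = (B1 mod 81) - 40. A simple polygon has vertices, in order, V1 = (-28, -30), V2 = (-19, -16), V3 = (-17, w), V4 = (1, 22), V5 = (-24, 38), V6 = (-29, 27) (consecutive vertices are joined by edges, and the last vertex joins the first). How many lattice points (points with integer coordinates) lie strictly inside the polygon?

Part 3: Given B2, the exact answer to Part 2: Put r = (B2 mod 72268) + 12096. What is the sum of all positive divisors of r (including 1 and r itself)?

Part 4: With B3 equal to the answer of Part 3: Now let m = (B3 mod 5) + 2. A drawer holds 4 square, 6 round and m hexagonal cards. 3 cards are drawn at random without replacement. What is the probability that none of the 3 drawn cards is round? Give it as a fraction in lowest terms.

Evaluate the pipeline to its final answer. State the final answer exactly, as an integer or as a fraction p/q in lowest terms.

1/11

Part 1: squarings mod 2000: 1539^1=1539, 1539^2=521, 1539^4=1441, 1539^8=481, 1539^16=1361, 1539^32=321, 1539^64=1041, 1539^128=1681, 1539^256=1761, 1539^512=1121, 1539^1024=641, 1539^2048=881, 1539^4096=161, 1539^8192=1921, 1539^16384=241, 1539^32768=81, 1539^65536=561, 1539^131072=721, 1539^262144=1841; 1539^289033 = 1539^1 * 1539^8 * 1539^256 * 1539^2048 * 1539^8192 * 1539^16384 * 1539^262144 = 19 (mod 2000); answer 19
Part 2: B1 = 19; w = -21; cross terms: (-28*-16 - -19*-30)=-122, (-19*-21 - -17*-16)=127, (-17*22 - 1*-21)=-353, (1*38 - -24*22)=566, (-24*27 - -29*38)=454, (-29*-30 - -28*27)=1626; twice the area = |2298| = 2298; area = 1149; boundary points = 1 + 1 + 1 + 1 + 1 + 1 = 6; strictly interior points = area - boundary/2 + 1 = 1147; answer 1147
Part 3: B2 = 1147; r = 13243; 13243 = 17 * 19 * 41; sigma = (1 + 17) * (1 + 19) * (1 + 41) = 18 * 20 * 42 = 15120; answer 15120
Part 4: B3 = 15120; m = 2; total draws C(12,3) = 220; favorable C(6,3) = 20; P = 1/11; answer 1/11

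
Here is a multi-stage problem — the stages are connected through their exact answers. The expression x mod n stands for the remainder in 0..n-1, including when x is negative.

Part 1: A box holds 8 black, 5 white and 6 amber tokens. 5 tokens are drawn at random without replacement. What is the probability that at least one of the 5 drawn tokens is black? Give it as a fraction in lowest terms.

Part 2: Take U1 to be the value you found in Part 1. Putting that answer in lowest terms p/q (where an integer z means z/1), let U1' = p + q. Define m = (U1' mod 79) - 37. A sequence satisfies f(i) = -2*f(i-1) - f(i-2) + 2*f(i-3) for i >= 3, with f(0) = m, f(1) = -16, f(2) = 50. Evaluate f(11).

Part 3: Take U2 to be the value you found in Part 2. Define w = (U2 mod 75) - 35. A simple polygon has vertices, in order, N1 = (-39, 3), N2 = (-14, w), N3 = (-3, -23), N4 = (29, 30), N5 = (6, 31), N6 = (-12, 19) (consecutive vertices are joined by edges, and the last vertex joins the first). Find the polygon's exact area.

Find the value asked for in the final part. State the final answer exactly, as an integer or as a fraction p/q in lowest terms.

Part 1: total draws C(19,5) = 11628; complement C(11,5) = 462; favorable 11628 - 462 = 11166; P = 1861/1938; answer 1861/1938
Part 2: U1 = 1861/1938; threaded value p + q = 3799; m = -30; f(3) = -2*(50) - 1*(-16) + 2*(-30) = -144; iterating: f(3)=-144, f(4)=206, f(5)=-168, f(6)=-158, f(7)=896, f(8)=-1970, f(9)=2728, f(10)=-1694, f(11)=-3280; answer -3280
Part 3: U2 = -3280; w = -15; cross terms: (-39*-15 - -14*3)=627, (-14*-23 - -3*-15)=277, (-3*30 - 29*-23)=577, (29*31 - 6*30)=719, (6*19 - -12*31)=486, (-12*3 - -39*19)=705; twice the area = |3391| = 3391; area = 3391/2; answer 3391/2

3391/2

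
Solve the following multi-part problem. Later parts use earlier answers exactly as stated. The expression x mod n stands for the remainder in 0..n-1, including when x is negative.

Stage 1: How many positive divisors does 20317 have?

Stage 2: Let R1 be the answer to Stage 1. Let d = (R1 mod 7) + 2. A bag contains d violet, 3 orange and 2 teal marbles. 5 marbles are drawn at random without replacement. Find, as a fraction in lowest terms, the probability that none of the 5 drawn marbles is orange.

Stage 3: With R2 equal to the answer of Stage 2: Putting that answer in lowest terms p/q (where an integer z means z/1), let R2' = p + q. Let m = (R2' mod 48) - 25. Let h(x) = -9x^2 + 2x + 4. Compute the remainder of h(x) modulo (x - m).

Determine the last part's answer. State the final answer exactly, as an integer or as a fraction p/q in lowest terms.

-1268

Stage 1: 20317 = 11 * 1847; number of divisors = (1+1) * (1+1) = 4; answer 4
Stage 2: R1 = 4; d = 6; total draws C(11,5) = 462; favorable C(8,5) = 56; P = 4/33; answer 4/33
Stage 3: R2 = 4/33; threaded value p + q = 37; m = 12; remainder = value at the root: -9*(12)^2 + 2*(12)^1 + 4 = (-1296) + (24) + (4) = -1268; answer -1268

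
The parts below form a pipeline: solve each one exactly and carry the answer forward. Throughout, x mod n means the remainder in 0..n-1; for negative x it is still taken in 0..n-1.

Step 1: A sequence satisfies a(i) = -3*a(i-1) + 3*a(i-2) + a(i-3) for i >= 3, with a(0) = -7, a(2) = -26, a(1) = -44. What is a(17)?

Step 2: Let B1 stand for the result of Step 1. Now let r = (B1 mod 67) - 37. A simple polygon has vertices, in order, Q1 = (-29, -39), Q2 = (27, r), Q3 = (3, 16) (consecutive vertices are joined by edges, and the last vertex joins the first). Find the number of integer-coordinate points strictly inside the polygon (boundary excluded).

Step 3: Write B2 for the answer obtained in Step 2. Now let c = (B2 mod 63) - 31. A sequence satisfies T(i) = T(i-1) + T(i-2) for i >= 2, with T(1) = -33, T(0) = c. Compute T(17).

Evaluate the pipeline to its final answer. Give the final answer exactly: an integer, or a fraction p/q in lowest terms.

-40857

Step 1: a(3) = -3*(-26) + 3*(-44) + 1*(-7) = -61; iterating: a(3)=-61, a(4)=61, a(5)=-392, a(6)=1298, a(7)=-5009, a(8)=18529, a(9)=-69316, a(10)=258526, a(11)=-964997, a(12)=3601253, a(13)=-13440224, a(14)=50159434, a(15)=-187197721, a(16)=698631241, a(17)=-2607327452; answer -2607327452
Step 2: B1 = -2607327452; r = 23; cross terms: (-29*23 - 27*-39)=386, (27*16 - 3*23)=363, (3*-39 - -29*16)=347; twice the area = |1096| = 1096; area = 548; boundary points = 2 + 1 + 1 = 4; strictly interior points = area - boundary/2 + 1 = 547; answer 547
Step 3: B2 = 547; c = 12; T(2) = 1*(-33) + 1*(12) = -21; iterating: T(2)=-21, T(3)=-54, T(4)=-75, T(5)=-129, T(6)=-204, T(7)=-333, T(8)=-537, T(9)=-870, T(10)=-1407, T(11)=-2277, T(12)=-3684, T(13)=-5961, T(14)=-9645, T(15)=-15606, T(16)=-25251, T(17)=-40857; answer -40857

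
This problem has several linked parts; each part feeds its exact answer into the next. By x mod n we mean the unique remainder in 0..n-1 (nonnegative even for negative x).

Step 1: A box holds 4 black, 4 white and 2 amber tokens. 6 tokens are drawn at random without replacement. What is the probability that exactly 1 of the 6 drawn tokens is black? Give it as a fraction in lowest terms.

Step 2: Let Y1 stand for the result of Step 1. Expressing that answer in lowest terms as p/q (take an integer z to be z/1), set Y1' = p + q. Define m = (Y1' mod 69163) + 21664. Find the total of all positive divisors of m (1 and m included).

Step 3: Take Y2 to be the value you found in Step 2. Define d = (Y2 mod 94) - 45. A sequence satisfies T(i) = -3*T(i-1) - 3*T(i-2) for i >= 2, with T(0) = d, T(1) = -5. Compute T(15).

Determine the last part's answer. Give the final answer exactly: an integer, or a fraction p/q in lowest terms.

-317115

Step 1: total draws C(10,6) = 210; favorable C(4,1)*C(6,5) = 24; P = 4/35; answer 4/35
Step 2: Y1 = 4/35; threaded value p + q = 39; m = 21703; 21703 = 11 * 1973; sigma = (1 + 11) * (1 + 1973) = 12 * 1974 = 23688; answer 23688
Step 3: Y2 = 23688; d = -45; T(2) = -3*(-5) - 3*(-45) = 150; iterating: T(2)=150, T(3)=-435, T(4)=855, T(5)=-1260, T(6)=1215, T(7)=135, T(8)=-4050, T(9)=11745, T(10)=-23085, T(11)=34020, T(12)=-32805, T(13)=-3645, T(14)=109350, T(15)=-317115; answer -317115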